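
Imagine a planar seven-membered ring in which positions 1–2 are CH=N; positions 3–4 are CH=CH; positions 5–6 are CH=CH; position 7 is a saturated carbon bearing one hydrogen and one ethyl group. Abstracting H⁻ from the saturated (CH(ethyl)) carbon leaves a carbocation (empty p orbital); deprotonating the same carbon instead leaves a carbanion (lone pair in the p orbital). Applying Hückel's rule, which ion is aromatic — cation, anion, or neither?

In either ion the ring is fully conjugated: every atom, including the new sp² carbon, supplies a p orbital.
Cation: 3 × 2 + 0 = 6 π electrons → 4(1)+2, aromatic.
Anion: 3 × 2 + 2 = 8 π electrons → 4(2), antiaromatic.

The cation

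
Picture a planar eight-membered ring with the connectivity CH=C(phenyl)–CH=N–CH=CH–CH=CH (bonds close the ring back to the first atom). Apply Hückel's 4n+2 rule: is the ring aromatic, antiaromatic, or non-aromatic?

All ring atoms are sp² and supply a p orbital to the ring (each doubly-bonded ring atom is sp² with one p-orbital electron; the doubly-bonded nitrogens are pyridine-type — their lone pairs lie in the ring plane, leaving one electron in the p orbital); the conjugation is uninterrupted.
Tallying contributions gives 4 × 2 = 8 from the 4 double-bond units.
8 is a 4n count (n = 2), so the planar conjugated ring is antiaromatic.

Antiaromatic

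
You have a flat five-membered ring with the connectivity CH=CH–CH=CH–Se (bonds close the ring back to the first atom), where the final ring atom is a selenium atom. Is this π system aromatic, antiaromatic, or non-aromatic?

All ring atoms are sp² and supply a p orbital to the ring (each doubly-bonded ring atom is sp² with one p-orbital electron; the selenium donates one lone pair from its p orbital); the conjugation is uninterrupted.
π-electron count: 2 × 2 = 4 from the double-bond units + 2 from the Se atom = 6.
With 6 π electrons (n = 1), the Hückel 4n+2 condition holds.
This is selenophene.

Aromatic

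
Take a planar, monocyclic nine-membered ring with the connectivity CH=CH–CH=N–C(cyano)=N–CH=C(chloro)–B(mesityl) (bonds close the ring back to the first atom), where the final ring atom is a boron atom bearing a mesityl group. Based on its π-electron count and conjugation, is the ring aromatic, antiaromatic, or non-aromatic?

Every ring atom contributes a p orbital perpendicular to the ring (the double-bond atoms are sp², each contributing one p electron; the doubly-bonded nitrogens are pyridine-type — their lone pairs lie in the ring plane, leaving one electron in the p orbital; the boron has an empty p orbital), so the π system is cyclic and fully conjugated.
Tallying contributions gives 4 × 2 = 8 from the double-bond units + 0 from the B(mesityl) atom = 8.
8 is a 4n count (n = 2), so the planar conjugated ring is antiaromatic.

Antiaromatic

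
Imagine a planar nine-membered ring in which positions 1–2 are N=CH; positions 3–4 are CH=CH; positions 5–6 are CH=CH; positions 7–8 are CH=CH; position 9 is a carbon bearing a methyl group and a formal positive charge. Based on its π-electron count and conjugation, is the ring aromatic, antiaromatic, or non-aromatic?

All ring atoms are sp² and supply a p orbital to the ring (the double-bond atoms are sp², each contributing one p electron; the doubly-bonded nitrogens are pyridine-type — their lone pairs lie in the ring plane, leaving one electron in the p orbital; the carbocation has an empty p orbital); the conjugation is uninterrupted.
Counting π electrons: 4 × 2 = 8 from the double-bond units + 0 from the C(methyl)(+) atom = 8.
8 = 4(2); a planar, fully conjugated 4n system is antiaromatic.

Antiaromatic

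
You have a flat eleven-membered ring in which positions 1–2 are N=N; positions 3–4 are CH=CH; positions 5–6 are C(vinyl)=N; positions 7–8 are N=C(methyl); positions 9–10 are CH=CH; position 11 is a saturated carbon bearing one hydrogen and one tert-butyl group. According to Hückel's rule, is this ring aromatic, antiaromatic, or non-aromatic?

Because that saturated carbon is sp³ and has no p orbital in the ring π system at the CH(tert-butyl) position, the π system cannot extend all the way around the ring.
Hückel's rule only applies to fully conjugated rings, so this one is simply non-aromatic.

Non-aromatic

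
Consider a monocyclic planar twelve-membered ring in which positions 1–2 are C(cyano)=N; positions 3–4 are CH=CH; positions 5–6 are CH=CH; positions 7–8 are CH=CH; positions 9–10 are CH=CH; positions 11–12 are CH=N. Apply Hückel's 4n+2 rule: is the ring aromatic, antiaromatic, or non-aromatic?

Antiaromatic

Check conjugation: the double-bond atoms are sp², each contributing one p electron; each sp² =N– keeps its lone pair in-plane and puts one electron into the π system — every position has a p orbital, so the cyclic π system is continuous.
Adding the contributions, 6 × 2 = 12 from the 6 double-bond units.
12 is a 4n count (n = 3), so the planar conjugated ring is antiaromatic.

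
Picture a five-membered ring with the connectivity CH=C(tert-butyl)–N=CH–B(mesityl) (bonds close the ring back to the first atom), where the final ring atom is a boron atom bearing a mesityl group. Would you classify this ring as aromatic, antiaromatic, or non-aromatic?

Antiaromatic

Every ring atom contributes a p orbital perpendicular to the ring (the double-bond atoms are sp², each contributing one p electron; each =N– nitrogen is pyridine-type (lone pair in the sp² plane, one electron in the p orbital); the boron has an empty p orbital), so the π system is cyclic and fully conjugated.
Tallying contributions gives 2 × 2 = 4 from the double-bond units + 0 from the B(mesityl) atom = 4.
4 is a 4n count (n = 1), so the planar conjugated ring is antiaromatic.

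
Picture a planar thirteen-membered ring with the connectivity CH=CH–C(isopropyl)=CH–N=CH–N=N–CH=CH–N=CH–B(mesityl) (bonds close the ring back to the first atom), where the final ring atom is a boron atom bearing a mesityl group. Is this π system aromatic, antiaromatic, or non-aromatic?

Check conjugation: each doubly-bonded ring atom is sp² with one p-orbital electron; each sp² =N– keeps its lone pair in-plane and puts one electron into the π system; the boron has an empty p orbital — every position has a p orbital, so the cyclic π system is continuous.
π-electron count: 6 × 2 = 12 from the double-bond units + 0 from the B(mesityl) atom = 12.
12 is a 4n count (n = 3), so the planar conjugated ring is antiaromatic.

Antiaromatic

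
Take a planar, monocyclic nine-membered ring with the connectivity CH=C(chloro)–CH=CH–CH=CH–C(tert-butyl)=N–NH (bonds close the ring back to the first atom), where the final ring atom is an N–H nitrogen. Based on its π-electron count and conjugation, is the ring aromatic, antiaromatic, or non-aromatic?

Every ring atom contributes a p orbital perpendicular to the ring (the double-bond atoms are sp², each contributing one p electron; each =N– nitrogen is pyridine-type (lone pair in the sp² plane, one electron in the p orbital); the pyrrole-type nitrogen donates its lone pair from the p orbital), so the π system is cyclic and fully conjugated.
Counting π electrons: 4 × 2 = 8 from the double-bond units + 2 from the NH atom = 10.
With 10 π electrons (n = 2), the Hückel 4n+2 condition holds.

Aromatic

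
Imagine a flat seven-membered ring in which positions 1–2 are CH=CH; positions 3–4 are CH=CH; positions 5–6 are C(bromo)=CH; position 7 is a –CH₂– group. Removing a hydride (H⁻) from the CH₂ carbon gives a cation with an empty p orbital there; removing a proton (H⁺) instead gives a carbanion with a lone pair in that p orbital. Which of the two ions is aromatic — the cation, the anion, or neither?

Once that carbon is sp², every ring atom has a p orbital and both ions are fully conjugated.
Cation: 3 × 2 + 0 = 6 π electrons → 4(1)+2, aromatic.
Anion: 3 × 2 + 2 = 8 π electrons → 4(2), antiaromatic.

The cation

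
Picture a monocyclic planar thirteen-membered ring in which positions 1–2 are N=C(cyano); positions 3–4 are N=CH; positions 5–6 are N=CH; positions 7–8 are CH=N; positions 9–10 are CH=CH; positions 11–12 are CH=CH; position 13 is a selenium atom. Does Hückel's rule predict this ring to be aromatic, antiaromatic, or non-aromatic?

Aromatic

Check conjugation: every atom in a ring double bond is sp² and brings one electron to the p orbital; each =N– nitrogen is pyridine-type (lone pair in the sp² plane, one electron in the p orbital); the selenium donates one lone pair from its p orbital — every position has a p orbital, so the cyclic π system is continuous.
Counting π electrons: 6 × 2 = 12 from the double-bond units + 2 from the Se atom = 14.
That gives a 4n+2 count (14, n = 3).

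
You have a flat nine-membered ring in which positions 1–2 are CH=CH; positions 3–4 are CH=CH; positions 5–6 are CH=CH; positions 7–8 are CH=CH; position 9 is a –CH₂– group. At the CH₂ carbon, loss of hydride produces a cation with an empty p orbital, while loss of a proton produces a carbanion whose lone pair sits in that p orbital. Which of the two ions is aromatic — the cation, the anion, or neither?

In both ions every ring atom is sp² and contributes a p orbital, so both rings are fully conjugated.
Cation: 4 × 2 + 0 = 8 π electrons → 4(2), antiaromatic.
Anion: 4 × 2 + 2 = 10 π electrons → 4(2)+2, aromatic.

The anion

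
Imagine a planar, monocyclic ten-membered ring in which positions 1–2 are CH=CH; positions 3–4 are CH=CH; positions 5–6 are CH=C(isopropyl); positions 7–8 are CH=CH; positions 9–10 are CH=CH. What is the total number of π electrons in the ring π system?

10

The p orbitals form a continuous loop: every atom in a ring double bond is sp² and brings one electron to the p orbital. The ring is fully conjugated.
Adding the contributions, 5 × 2 = 10 from the 5 double-bond units.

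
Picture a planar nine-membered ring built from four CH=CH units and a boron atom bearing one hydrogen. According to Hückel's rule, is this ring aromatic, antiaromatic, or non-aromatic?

All ring atoms are sp² and supply a p orbital to the ring (every atom in a ring double bond is sp² and brings one electron to the p orbital; the boron has an empty p orbital); the conjugation is uninterrupted.
Adding the contributions, 4 × 2 = 8 from the double-bond units + 0 from the BH atom = 8.
A 4n π count (8, n = 2) in a planar conjugated ring means antiaromatic.

Antiaromatic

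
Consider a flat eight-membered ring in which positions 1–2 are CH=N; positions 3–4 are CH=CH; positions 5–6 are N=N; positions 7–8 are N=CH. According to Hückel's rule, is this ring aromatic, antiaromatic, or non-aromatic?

Every ring atom contributes a p orbital perpendicular to the ring (every atom in a ring double bond is sp² and brings one electron to the p orbital; each sp² =N– keeps its lone pair in-plane and puts one electron into the π system), so the π system is cyclic and fully conjugated.
π-electron count: 4 × 2 = 8 from the 4 double-bond units.
A 4n π count (8, n = 2) in a planar conjugated ring means antiaromatic.

Antiaromatic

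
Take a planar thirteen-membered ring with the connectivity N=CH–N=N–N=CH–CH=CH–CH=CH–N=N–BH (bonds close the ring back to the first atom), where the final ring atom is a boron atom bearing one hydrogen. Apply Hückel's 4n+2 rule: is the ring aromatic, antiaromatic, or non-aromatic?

Every ring atom contributes a p orbital perpendicular to the ring (each doubly-bonded ring atom is sp² with one p-orbital electron; each =N– nitrogen is pyridine-type (lone pair in the sp² plane, one electron in the p orbital); the boron has an empty p orbital), so the π system is cyclic and fully conjugated.
π-electron count: 6 × 2 = 12 from the double-bond units + 0 from the BH atom = 12.
A 4n π count (12, n = 3) in a planar conjugated ring means antiaromatic.

Antiaromatic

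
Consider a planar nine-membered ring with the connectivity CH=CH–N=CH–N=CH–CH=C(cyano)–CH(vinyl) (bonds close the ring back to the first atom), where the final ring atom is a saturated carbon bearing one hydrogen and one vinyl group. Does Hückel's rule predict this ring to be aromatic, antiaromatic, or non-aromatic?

Non-aromatic

The CH(vinyl) carbon is saturated: that saturated carbon is sp³ and has no p orbital in the ring π system. Conjugation is not continuous around the ring.
Hückel's rule only applies to fully conjugated rings, so this one is simply non-aromatic.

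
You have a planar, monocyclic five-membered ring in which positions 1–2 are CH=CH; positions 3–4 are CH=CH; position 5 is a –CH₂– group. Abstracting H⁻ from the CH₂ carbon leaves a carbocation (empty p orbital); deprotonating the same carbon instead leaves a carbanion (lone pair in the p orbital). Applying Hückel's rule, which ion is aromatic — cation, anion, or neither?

The anion

Once that carbon is sp², every ring atom has a p orbital and both ions are fully conjugated.
Cation: 2 × 2 + 0 = 4 π electrons → 4(1), antiaromatic.
Anion: 2 × 2 + 2 = 6 π electrons → 4(1)+2, aromatic.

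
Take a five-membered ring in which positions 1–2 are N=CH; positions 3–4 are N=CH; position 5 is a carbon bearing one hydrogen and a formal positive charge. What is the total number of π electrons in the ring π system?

4

Check conjugation: the double-bond atoms are sp², each contributing one p electron; each =N– nitrogen is pyridine-type (lone pair in the sp² plane, one electron in the p orbital); the carbocation has an empty p orbital — every position has a p orbital, so the cyclic π system is continuous.
Counting π electrons: 2 × 2 = 4 from the double-bond units + 0 from the CH(+) atom = 4.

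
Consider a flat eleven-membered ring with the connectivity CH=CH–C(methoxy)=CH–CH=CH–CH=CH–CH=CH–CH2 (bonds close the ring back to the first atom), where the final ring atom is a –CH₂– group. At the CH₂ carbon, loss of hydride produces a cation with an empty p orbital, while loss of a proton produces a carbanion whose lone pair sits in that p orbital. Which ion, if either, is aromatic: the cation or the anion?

The cation

Both ions have a continuous loop of p orbitals — each ring atom is sp².
Cation: 5 × 2 + 0 = 10 π electrons → 4(2)+2, aromatic.
Anion: 5 × 2 + 2 = 12 π electrons → 4(3), antiaromatic.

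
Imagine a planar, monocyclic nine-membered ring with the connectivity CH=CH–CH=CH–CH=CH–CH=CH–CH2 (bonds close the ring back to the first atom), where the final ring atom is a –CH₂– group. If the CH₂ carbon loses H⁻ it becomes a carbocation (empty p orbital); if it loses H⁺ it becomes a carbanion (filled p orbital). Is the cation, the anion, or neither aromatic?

The anion

Once that carbon is sp², every ring atom has a p orbital and both ions are fully conjugated.
Cation: 4 × 2 + 0 = 8 π electrons → 4(2), antiaromatic.
Anion: 4 × 2 + 2 = 10 π electrons → 4(2)+2, aromatic.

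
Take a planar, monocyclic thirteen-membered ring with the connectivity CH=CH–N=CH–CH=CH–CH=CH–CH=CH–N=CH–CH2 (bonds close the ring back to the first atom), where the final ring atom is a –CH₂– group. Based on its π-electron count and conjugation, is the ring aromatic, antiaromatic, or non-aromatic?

The CH2 position has four σ bonds — the tetrahedral CH₂ carbon is sp³ and has no p orbital in the ring π system — so the cyclic conjugation is interrupted.
Without a continuous loop of overlapping p orbitals the Hückel electron count never comes into play.

Non-aromatic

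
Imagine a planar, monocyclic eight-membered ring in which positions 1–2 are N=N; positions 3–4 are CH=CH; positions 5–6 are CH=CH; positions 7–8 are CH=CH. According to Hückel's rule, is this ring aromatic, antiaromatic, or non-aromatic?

All ring atoms are sp² and supply a p orbital to the ring (each doubly-bonded ring atom is sp² with one p-orbital electron; each =N– nitrogen is pyridine-type (lone pair in the sp² plane, one electron in the p orbital)); the conjugation is uninterrupted.
π-electron count: 4 × 2 = 8 from the 4 double-bond units.
With 8 = 4·2 π electrons, Hückel's rule classifies the planar ring as antiaromatic.

Antiaromatic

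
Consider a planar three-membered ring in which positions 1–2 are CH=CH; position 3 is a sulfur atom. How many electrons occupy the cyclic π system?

Check conjugation: each doubly-bonded ring atom is sp² with one p-orbital electron; the sulfur donates one lone pair from its p orbital — every position has a p orbital, so the cyclic π system is continuous.
Tallying contributions gives 1 × 2 = 2 from the double-bond unit + 2 from the S atom = 4.

4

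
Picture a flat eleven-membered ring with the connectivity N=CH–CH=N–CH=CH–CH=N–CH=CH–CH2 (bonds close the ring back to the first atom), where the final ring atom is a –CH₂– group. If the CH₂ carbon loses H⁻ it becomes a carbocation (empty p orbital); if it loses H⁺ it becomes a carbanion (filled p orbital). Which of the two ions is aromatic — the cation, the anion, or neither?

The cation

In either ion the ring is fully conjugated: every atom, including the new sp² carbon, supplies a p orbital.
Cation: 5 × 2 + 0 = 10 π electrons → 4(2)+2, aromatic.
Anion: 5 × 2 + 2 = 12 π electrons → 4(3), antiaromatic.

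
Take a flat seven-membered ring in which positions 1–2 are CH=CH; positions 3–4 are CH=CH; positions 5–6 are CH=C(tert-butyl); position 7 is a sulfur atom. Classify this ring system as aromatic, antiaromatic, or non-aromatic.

Antiaromatic

All ring atoms are sp² and supply a p orbital to the ring (every atom in a ring double bond is sp² and brings one electron to the p orbital; the sulfur donates one lone pair from its p orbital); the conjugation is uninterrupted.
Counting π electrons: 3 × 2 = 6 from the double-bond units + 2 from the S atom = 8.
8 = 4(2); a planar, fully conjugated 4n system is antiaromatic.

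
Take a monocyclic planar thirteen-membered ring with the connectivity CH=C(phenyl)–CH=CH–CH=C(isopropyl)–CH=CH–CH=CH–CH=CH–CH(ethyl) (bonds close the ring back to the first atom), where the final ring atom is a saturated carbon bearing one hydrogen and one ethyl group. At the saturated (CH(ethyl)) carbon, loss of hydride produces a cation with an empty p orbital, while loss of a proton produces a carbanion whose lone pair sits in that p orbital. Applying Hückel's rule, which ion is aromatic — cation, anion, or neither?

In both ions every ring atom is sp² and contributes a p orbital, so both rings are fully conjugated.
Cation: 6 × 2 + 0 = 12 π electrons → 4(3), antiaromatic.
Anion: 6 × 2 + 2 = 14 π electrons → 4(3)+2, aromatic.

The anion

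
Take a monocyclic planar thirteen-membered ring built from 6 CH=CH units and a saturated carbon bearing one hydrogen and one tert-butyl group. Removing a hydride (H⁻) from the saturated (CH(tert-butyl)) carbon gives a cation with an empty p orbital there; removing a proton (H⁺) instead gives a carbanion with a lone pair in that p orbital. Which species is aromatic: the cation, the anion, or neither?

In both ions every ring atom is sp² and contributes a p orbital, so both rings are fully conjugated.
Cation: 6 × 2 + 0 = 12 π electrons → 4(3), antiaromatic.
Anion: 6 × 2 + 2 = 14 π electrons → 4(3)+2, aromatic.

The anion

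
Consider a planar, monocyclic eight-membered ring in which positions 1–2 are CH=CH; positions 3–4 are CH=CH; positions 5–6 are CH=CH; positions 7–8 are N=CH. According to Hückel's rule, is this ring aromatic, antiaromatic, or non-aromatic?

Antiaromatic

The p orbitals form a continuous loop: the double-bond atoms are sp², each contributing one p electron; the doubly-bonded nitrogens are pyridine-type — their lone pairs lie in the ring plane, leaving one electron in the p orbital. The ring is fully conjugated.
Tallying contributions gives 4 × 2 = 8 from the 4 double-bond units.
8 = 4(2); a planar, fully conjugated 4n system is antiaromatic.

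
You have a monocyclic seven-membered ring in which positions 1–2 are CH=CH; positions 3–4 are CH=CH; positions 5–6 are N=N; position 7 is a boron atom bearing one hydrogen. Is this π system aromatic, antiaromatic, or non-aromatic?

Aromatic

Check conjugation: every atom in a ring double bond is sp² and brings one electron to the p orbital; each =N– nitrogen is pyridine-type (lone pair in the sp² plane, one electron in the p orbital); the boron has an empty p orbital — every position has a p orbital, so the cyclic π system is continuous.
Tallying contributions gives 3 × 2 = 6 from the double-bond units + 0 from the BH atom = 6.
That gives a 4n+2 count (6, n = 1).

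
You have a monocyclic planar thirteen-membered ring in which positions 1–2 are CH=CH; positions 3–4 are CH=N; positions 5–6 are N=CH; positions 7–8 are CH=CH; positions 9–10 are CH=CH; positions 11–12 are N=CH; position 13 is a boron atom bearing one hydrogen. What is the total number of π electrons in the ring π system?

Check conjugation: every atom in a ring double bond is sp² and brings one electron to the p orbital; each sp² =N– keeps its lone pair in-plane and puts one electron into the π system; the boron has an empty p orbital — every position has a p orbital, so the cyclic π system is continuous.
π-electron count: 6 × 2 = 12 from the double-bond units + 0 from the BH atom = 12.

12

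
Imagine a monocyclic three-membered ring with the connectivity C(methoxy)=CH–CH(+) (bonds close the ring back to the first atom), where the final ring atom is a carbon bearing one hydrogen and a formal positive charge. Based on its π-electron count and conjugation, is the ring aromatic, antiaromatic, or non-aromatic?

Every ring atom contributes a p orbital perpendicular to the ring (each doubly-bonded ring atom is sp² with one p-orbital electron; the carbocation has an empty p orbital), so the π system is cyclic and fully conjugated.
Counting π electrons: 1 × 2 = 2 from the double-bond unit + 0 from the CH(+) atom = 2.
With 2 π electrons (n = 0), the Hückel 4n+2 condition holds.

Aromatic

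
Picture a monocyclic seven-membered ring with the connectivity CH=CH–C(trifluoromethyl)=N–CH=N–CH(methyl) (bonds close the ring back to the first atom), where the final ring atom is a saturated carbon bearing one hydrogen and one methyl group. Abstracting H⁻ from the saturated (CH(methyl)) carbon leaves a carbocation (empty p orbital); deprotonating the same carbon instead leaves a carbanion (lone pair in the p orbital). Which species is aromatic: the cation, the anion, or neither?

The cation

Once that carbon is sp², every ring atom has a p orbital and both ions are fully conjugated.
Cation: 3 × 2 + 0 = 6 π electrons → 4(1)+2, aromatic.
Anion: 3 × 2 + 2 = 8 π electrons → 4(2), antiaromatic.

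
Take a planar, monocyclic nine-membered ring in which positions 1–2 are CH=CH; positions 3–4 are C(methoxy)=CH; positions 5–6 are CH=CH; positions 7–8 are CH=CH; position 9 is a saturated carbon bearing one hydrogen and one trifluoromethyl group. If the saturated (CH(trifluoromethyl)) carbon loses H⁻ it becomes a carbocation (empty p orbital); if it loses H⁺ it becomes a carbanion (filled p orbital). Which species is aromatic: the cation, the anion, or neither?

The anion

Once that carbon is sp², every ring atom has a p orbital and both ions are fully conjugated.
Cation: 4 × 2 + 0 = 8 π electrons → 4(2), antiaromatic.
Anion: 4 × 2 + 2 = 10 π electrons → 4(2)+2, aromatic.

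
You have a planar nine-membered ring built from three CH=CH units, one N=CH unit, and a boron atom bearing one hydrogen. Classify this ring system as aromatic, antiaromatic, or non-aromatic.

The p orbitals form a continuous loop: every atom in a ring double bond is sp² and brings one electron to the p orbital; the doubly-bonded nitrogens are pyridine-type — their lone pairs lie in the ring plane, leaving one electron in the p orbital; the boron has an empty p orbital. The ring is fully conjugated.
Tallying contributions gives 4 × 2 = 8 from the double-bond units + 0 from the BH atom = 8.
A 4n π count (8, n = 2) in a planar conjugated ring means antiaromatic.

Antiaromatic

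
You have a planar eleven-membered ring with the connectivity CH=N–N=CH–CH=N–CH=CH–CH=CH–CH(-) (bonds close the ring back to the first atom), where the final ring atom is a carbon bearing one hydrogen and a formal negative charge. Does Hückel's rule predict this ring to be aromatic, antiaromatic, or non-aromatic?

All ring atoms are sp² and supply a p orbital to the ring (the double-bond atoms are sp², each contributing one p electron; each sp² =N– keeps its lone pair in-plane and puts one electron into the π system; the carbanion's lone pair occupies the p orbital); the conjugation is uninterrupted.
Adding the contributions, 5 × 2 = 10 from the double-bond units + 2 from the CH(-) atom = 12.
With 12 = 4·3 π electrons, Hückel's rule classifies the planar ring as antiaromatic.

Antiaromatic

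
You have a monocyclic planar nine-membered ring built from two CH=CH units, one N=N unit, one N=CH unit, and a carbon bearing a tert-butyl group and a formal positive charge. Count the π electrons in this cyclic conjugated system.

8

Check conjugation: the double-bond atoms are sp², each contributing one p electron; the doubly-bonded nitrogens are pyridine-type — their lone pairs lie in the ring plane, leaving one electron in the p orbital; the carbocation has an empty p orbital — every position has a p orbital, so the cyclic π system is continuous.
Tallying contributions gives 4 × 2 = 8 from the double-bond units + 0 from the C(tert-butyl)(+) atom = 8.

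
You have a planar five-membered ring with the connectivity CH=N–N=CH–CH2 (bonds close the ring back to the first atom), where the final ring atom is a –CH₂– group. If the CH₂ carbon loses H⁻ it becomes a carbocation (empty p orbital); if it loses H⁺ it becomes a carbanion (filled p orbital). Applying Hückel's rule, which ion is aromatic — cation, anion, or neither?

Once that carbon is sp², every ring atom has a p orbital and both ions are fully conjugated.
Cation: 2 × 2 + 0 = 4 π electrons → 4(1), antiaromatic.
Anion: 2 × 2 + 2 = 6 π electrons → 4(1)+2, aromatic.

The anion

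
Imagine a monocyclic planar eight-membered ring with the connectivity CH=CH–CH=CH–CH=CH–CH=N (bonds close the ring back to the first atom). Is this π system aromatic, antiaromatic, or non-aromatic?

Check conjugation: every atom in a ring double bond is sp² and brings one electron to the p orbital; each =N– nitrogen is pyridine-type (lone pair in the sp² plane, one electron in the p orbital) — every position has a p orbital, so the cyclic π system is continuous.
π-electron count: 4 × 2 = 8 from the 4 double-bond units.
With 8 = 4·2 π electrons, Hückel's rule classifies the planar ring as antiaromatic.

Antiaromatic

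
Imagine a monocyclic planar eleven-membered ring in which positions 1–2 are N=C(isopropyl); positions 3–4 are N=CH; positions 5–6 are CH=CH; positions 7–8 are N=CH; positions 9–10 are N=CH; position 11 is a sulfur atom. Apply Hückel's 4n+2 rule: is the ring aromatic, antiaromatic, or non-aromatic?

All ring atoms are sp² and supply a p orbital to the ring (each doubly-bonded ring atom is sp² with one p-orbital electron; the doubly-bonded nitrogens are pyridine-type — their lone pairs lie in the ring plane, leaving one electron in the p orbital; the sulfur donates one lone pair from its p orbital); the conjugation is uninterrupted.
Counting π electrons: 5 × 2 = 10 from the double-bond units + 2 from the S atom = 12.
With 12 = 4·3 π electrons, Hückel's rule classifies the planar ring as antiaromatic.

Antiaromatic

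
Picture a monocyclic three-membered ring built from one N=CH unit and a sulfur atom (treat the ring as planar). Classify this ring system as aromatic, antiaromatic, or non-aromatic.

Check conjugation: every atom in a ring double bond is sp² and brings one electron to the p orbital; each sp² =N– keeps its lone pair in-plane and puts one electron into the π system; the sulfur donates one lone pair from its p orbital — every position has a p orbital, so the cyclic π system is continuous.
π-electron count: 1 × 2 = 2 from the double-bond unit + 2 from the S atom = 4.
4 = 4(1); a planar, fully conjugated 4n system is antiaromatic.

Antiaromatic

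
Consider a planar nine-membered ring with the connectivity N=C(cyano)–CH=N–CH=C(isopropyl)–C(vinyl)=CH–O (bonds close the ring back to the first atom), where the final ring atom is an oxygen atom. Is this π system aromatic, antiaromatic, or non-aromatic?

The p orbitals form a continuous loop: each doubly-bonded ring atom is sp² with one p-orbital electron; each sp² =N– keeps its lone pair in-plane and puts one electron into the π system; the oxygen donates one lone pair from its p orbital. The ring is fully conjugated.
π-electron count: 4 × 2 = 8 from the double-bond units + 2 from the O atom = 10.
10 = 4(2) + 2, which satisfies Hückel's 4n+2 rule.

Aromatic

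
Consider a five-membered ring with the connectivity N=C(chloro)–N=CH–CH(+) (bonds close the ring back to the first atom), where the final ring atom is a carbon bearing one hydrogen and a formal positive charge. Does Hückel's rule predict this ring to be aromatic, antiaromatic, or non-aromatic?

Antiaromatic

All ring atoms are sp² and supply a p orbital to the ring (the double-bond atoms are sp², each contributing one p electron; each sp² =N– keeps its lone pair in-plane and puts one electron into the π system; the carbocation has an empty p orbital); the conjugation is uninterrupted.
π-electron count: 2 × 2 = 4 from the double-bond units + 0 from the CH(+) atom = 4.
4 is a 4n count (n = 1), so the planar conjugated ring is antiaromatic.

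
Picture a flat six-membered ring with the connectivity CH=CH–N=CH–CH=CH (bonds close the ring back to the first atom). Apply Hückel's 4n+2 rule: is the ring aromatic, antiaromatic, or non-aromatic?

Check conjugation: the double-bond atoms are sp², each contributing one p electron; each sp² =N– keeps its lone pair in-plane and puts one electron into the π system — every position has a p orbital, so the cyclic π system is continuous.
Counting π electrons: 3 × 2 = 6 from the 3 double-bond units.
That gives a 4n+2 count (6, n = 1).

Aromatic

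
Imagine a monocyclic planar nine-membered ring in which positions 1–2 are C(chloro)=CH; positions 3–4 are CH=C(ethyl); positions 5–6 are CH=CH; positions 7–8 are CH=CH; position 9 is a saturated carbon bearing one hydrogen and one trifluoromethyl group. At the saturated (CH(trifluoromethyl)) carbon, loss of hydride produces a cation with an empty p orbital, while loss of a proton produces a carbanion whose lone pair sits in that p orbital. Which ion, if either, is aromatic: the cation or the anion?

In both ions every ring atom is sp² and contributes a p orbital, so both rings are fully conjugated.
Cation: 4 × 2 + 0 = 8 π electrons → 4(2), antiaromatic.
Anion: 4 × 2 + 2 = 10 π electrons → 4(2)+2, aromatic.

The anion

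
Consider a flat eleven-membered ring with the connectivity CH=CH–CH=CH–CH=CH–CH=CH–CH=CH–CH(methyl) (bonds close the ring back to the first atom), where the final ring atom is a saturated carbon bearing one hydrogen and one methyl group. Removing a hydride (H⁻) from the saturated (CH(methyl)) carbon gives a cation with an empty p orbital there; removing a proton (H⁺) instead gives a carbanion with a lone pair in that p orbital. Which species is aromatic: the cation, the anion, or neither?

In either ion the ring is fully conjugated: every atom, including the new sp² carbon, supplies a p orbital.
Cation: 5 × 2 + 0 = 10 π electrons → 4(2)+2, aromatic.
Anion: 5 × 2 + 2 = 12 π electrons → 4(3), antiaromatic.

The cation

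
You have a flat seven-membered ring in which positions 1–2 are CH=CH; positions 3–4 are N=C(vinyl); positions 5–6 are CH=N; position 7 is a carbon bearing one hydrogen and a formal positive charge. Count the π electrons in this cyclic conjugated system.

6

All ring atoms are sp² and supply a p orbital to the ring (every atom in a ring double bond is sp² and brings one electron to the p orbital; each =N– nitrogen is pyridine-type (lone pair in the sp² plane, one electron in the p orbital); the carbocation has an empty p orbital); the conjugation is uninterrupted.
Adding the contributions, 3 × 2 = 6 from the double-bond units + 0 from the CH(+) atom = 6.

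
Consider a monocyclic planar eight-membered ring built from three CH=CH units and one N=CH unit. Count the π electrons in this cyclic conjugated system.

8

Every ring atom contributes a p orbital perpendicular to the ring (every atom in a ring double bond is sp² and brings one electron to the p orbital; each =N– nitrogen is pyridine-type (lone pair in the sp² plane, one electron in the p orbital)), so the π system is cyclic and fully conjugated.
Counting π electrons: 4 × 2 = 8 from the 4 double-bond units.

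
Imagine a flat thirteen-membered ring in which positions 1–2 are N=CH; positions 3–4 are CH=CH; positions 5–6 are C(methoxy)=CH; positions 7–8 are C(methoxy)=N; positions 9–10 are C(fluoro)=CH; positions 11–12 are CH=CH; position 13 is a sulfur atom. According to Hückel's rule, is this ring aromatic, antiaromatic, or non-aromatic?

Check conjugation: each doubly-bonded ring atom is sp² with one p-orbital electron; the doubly-bonded nitrogens are pyridine-type — their lone pairs lie in the ring plane, leaving one electron in the p orbital; the sulfur donates one lone pair from its p orbital — every position has a p orbital, so the cyclic π system is continuous.
Tallying contributions gives 6 × 2 = 12 from the double-bond units + 2 from the S atom = 14.
Since 14 = 4·3 + 2, the ring meets the 4n+2 criterion.

Aromatic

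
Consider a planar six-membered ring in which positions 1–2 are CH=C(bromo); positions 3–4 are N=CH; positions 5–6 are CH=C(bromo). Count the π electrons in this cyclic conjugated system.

The p orbitals form a continuous loop: every atom in a ring double bond is sp² and brings one electron to the p orbital; the doubly-bonded nitrogens are pyridine-type — their lone pairs lie in the ring plane, leaving one electron in the p orbital. The ring is fully conjugated.
Adding the contributions, 3 × 2 = 6 from the 3 double-bond units.

6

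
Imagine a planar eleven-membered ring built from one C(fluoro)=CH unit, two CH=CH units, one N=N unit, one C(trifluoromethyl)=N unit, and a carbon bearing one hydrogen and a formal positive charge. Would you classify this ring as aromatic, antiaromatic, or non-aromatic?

All ring atoms are sp² and supply a p orbital to the ring (the double-bond atoms are sp², each contributing one p electron; the doubly-bonded nitrogens are pyridine-type — their lone pairs lie in the ring plane, leaving one electron in the p orbital; the carbocation has an empty p orbital); the conjugation is uninterrupted.
Adding the contributions, 5 × 2 = 10 from the double-bond units + 0 from the CH(+) atom = 10.
10 = 4(2) + 2, which satisfies Hückel's 4n+2 rule.

Aromatic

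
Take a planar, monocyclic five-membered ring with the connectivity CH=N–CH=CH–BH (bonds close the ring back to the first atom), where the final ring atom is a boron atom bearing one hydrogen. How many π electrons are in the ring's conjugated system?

Check conjugation: the double-bond atoms are sp², each contributing one p electron; each sp² =N– keeps its lone pair in-plane and puts one electron into the π system; the boron has an empty p orbital — every position has a p orbital, so the cyclic π system is continuous.
π-electron count: 2 × 2 = 4 from the double-bond units + 0 from the BH atom = 4.

4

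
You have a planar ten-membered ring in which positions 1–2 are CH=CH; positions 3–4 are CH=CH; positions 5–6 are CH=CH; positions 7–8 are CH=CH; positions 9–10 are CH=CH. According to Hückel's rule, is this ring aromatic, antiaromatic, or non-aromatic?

The p orbitals form a continuous loop: every atom in a ring double bond is sp² and brings one electron to the p orbital. The ring is fully conjugated.
Tallying contributions gives 5 × 2 = 10 from the 5 double-bond units.
10 = 4(2) + 2, which satisfies Hückel's 4n+2 rule.

Aromatic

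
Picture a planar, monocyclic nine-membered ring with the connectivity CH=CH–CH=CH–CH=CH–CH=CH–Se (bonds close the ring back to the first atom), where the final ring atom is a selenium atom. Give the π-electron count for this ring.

All ring atoms are sp² and supply a p orbital to the ring (every atom in a ring double bond is sp² and brings one electron to the p orbital; the selenium donates one lone pair from its p orbital); the conjugation is uninterrupted.
π-electron count: 4 × 2 = 8 from the double-bond units + 2 from the Se atom = 10.

10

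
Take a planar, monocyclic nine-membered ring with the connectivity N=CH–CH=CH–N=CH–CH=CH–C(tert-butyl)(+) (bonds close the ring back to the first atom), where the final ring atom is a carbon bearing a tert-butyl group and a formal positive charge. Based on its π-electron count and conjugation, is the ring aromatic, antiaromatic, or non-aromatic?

The p orbitals form a continuous loop: each doubly-bonded ring atom is sp² with one p-orbital electron; each =N– nitrogen is pyridine-type (lone pair in the sp² plane, one electron in the p orbital); the carbocation has an empty p orbital. The ring is fully conjugated.
Counting π electrons: 4 × 2 = 8 from the double-bond units + 0 from the C(tert-butyl)(+) atom = 8.
8 is a 4n count (n = 2), so the planar conjugated ring is antiaromatic.

Antiaromatic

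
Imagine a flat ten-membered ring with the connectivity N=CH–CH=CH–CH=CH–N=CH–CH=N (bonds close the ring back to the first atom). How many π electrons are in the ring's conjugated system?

The p orbitals form a continuous loop: every atom in a ring double bond is sp² and brings one electron to the p orbital; each sp² =N– keeps its lone pair in-plane and puts one electron into the π system. The ring is fully conjugated.
π-electron count: 5 × 2 = 10 from the 5 double-bond units.

10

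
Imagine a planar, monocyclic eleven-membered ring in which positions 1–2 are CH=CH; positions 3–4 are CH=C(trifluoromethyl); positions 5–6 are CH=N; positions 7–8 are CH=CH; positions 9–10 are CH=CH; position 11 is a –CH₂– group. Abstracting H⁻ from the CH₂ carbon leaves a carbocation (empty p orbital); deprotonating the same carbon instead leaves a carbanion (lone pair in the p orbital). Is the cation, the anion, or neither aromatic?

The cation

In both ions every ring atom is sp² and contributes a p orbital, so both rings are fully conjugated.
Cation: 5 × 2 + 0 = 10 π electrons → 4(2)+2, aromatic.
Anion: 5 × 2 + 2 = 12 π electrons → 4(3), antiaromatic.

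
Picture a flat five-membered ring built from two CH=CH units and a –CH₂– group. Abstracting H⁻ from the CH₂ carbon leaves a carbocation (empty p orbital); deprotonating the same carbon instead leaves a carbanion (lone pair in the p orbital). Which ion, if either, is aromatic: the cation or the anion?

In either ion the ring is fully conjugated: every atom, including the new sp² carbon, supplies a p orbital.
Cation: 2 × 2 + 0 = 4 π electrons → 4(1), antiaromatic.
Anion: 2 × 2 + 2 = 6 π electrons → 4(1)+2, aromatic.

The anion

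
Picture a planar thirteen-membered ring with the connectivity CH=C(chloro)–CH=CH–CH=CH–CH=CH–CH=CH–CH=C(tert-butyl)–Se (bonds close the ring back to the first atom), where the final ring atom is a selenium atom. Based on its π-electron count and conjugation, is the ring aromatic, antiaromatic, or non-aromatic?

Aromatic

The p orbitals form a continuous loop: every atom in a ring double bond is sp² and brings one electron to the p orbital; the selenium donates one lone pair from its p orbital. The ring is fully conjugated.
Adding the contributions, 6 × 2 = 12 from the double-bond units + 2 from the Se atom = 14.
14 = 4(3) + 2, which satisfies Hückel's 4n+2 rule.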